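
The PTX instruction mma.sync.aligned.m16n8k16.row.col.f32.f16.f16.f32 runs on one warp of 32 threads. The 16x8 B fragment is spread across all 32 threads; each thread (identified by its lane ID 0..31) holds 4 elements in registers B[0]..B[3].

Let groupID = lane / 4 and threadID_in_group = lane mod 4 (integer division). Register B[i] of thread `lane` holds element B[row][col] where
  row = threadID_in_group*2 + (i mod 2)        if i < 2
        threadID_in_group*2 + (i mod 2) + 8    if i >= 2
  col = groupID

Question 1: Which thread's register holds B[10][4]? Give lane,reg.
17,2

c: 4->gid=4  r: 10->r8=1,tid=1,i&1=0
L=4*4+1=17  i=1*2+0=2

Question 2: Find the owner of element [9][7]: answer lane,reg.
c=7→G=7  r=9→rhi=1,T=0,p=1
L=7*4+0=28  i=1*2+1=3

28,3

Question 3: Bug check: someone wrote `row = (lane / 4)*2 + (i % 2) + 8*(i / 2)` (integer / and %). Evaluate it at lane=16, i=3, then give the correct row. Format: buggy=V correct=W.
buggy=17 correct=9

`(lane / 4)*2 + (i % 2) + 8*(i / 2)`[16,3]->17
16: gid=4,tid=0
[3] (0*2+1+8,4) = (9,4)
row: 17 vs 9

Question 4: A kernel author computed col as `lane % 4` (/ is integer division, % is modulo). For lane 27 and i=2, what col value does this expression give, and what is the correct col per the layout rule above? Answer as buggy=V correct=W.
`lane % 4`[27,2]->3
27: gid=6,tid=3
[2] (3*2+0+8,6) = (14,6)
col: 3 vs 6

buggy=3 correct=6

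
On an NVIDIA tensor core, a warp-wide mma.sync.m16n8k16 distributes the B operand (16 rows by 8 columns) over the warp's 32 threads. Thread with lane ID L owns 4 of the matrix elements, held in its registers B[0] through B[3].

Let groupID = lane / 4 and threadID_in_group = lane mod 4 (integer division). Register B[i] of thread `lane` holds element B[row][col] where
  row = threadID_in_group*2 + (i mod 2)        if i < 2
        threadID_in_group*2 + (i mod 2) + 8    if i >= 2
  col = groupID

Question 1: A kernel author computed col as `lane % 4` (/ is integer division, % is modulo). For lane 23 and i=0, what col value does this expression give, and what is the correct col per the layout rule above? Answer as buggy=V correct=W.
`lane % 4`[23,0]=>3
23: grp=5,tig=3
[0] (3*2+0+0,5) = (6,5)
col: 3 vs 5

buggy=3 correct=5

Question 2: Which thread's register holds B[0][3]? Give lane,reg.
c=3->g=3  r=0->rb=0,t=0,b0=0
L=3*4+0=12  i=0*2+0=0

12,0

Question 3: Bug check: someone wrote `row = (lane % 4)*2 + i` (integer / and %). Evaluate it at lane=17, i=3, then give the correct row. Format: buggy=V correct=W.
buggy=5 correct=11

`(lane % 4)*2 + i`[17,3]->5
lane 17: g=4 (17/4), t=1 (17%4)
i=3: r=1*2+1+8=11, c=g=4
row: 5 vs 11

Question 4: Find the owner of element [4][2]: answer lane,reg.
c=2→G=2  r=4→rhi=0,T=2,p=0
L=2*4+2=10  i=0*2+0=0

10,0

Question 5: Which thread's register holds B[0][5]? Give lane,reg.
c=5→G=5  r=0→rhi=0,T=0,p=0
L=5*4+0=20  i=0*2+0=0

20,0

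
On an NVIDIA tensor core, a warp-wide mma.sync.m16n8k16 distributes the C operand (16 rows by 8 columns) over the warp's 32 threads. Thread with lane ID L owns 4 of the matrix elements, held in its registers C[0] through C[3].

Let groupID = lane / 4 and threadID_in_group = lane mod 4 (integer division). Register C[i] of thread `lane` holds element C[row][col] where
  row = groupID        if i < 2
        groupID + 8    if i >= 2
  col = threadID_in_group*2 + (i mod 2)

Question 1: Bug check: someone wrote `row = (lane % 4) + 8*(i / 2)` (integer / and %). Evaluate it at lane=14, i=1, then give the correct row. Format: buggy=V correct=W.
buggy=2 correct=3

`(lane % 4) + 8*(i / 2)`[14,1]=>2
lane 14=>14/4=3, 14 mod 4=2
i=1  r:3+0=>3  c:2·2+1=>5
row: 2 vs 3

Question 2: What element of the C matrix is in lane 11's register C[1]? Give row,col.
2,7

11: gid=2,tid=3
[1] (2+0,3*2+1) = (2,7)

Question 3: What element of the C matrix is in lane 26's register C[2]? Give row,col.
L=26=>grp=26>>2=6, tig=26&3=2
[2]=>row 6+8=14  col 2·2+0=4

14,4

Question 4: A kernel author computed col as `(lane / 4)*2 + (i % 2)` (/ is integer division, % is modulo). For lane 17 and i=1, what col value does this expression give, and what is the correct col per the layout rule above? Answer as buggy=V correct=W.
buggy=9 correct=3

`(lane / 4)*2 + (i % 2)`[17,1]=>9
17: grp=4,tig=1
[1] (4+0,1*2+1) = (4,3)
col: 9 vs 3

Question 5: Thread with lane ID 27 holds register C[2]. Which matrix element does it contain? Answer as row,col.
14,6

L=27->g=27>>2=6, t=27&3=3
[2]->row 6+8=14  col 3·2+0=6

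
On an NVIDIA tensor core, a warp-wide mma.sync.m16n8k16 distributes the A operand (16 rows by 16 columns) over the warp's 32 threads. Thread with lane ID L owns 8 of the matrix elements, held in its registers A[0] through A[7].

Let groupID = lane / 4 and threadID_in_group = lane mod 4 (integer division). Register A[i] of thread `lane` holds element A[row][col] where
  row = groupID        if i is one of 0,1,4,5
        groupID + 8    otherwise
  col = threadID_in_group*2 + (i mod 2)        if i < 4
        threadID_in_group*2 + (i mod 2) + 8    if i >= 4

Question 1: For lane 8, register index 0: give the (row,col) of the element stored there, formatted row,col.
lane 8: g=2 (8/4), t=0 (8%4)
i=0: r=2+0=2, c=0*2+0+0=0

2,0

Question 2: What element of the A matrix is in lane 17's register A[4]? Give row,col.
4,10

17: G=4,T=1
[4] (4+0,1*2+0+8) = (4,10)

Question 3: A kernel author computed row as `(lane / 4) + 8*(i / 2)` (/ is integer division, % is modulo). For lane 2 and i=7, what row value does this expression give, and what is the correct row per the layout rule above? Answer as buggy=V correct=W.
`(lane / 4) + 8*(i / 2)`[2,7]=>24
lane 2: grp=0 (2/4), tig=2 (2%4)
i=7: r=0+8=8, c=2*2+1+8=13
row: 24 vs 8

buggy=24 correct=8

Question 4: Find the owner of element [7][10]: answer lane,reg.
29,4

r=7->g=7,rb=0  c=10->cb=1,t=1,b0=0
L=7*4+1=29  i=1*4+0*2+0=4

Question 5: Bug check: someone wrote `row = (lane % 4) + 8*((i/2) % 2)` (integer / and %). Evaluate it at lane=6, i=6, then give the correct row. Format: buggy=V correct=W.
buggy=10 correct=9

`(lane % 4) + 8*((i/2) % 2)`[6,6]⇒10
lane 6: gr=1 (6/4), th=2 (6%4)
i=6: r=1+8=9, c=2*2+0+8=12
row: 10 vs 9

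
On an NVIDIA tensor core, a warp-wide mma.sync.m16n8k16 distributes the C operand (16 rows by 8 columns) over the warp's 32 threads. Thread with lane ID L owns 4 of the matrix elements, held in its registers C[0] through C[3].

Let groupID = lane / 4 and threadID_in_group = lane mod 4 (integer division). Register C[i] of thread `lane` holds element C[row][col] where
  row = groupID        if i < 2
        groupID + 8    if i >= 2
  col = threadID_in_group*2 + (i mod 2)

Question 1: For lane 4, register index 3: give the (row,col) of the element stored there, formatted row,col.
9,1

lane 4: gid=1 (4/4), tid=0 (4%4)
i=3: r=1+8=9, c=0*2+1=1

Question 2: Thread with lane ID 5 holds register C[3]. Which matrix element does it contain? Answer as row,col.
lane 5→5/4=1, 5 mod 4=1
i=3  r:1+8→9  c:2·1+1→3

9,3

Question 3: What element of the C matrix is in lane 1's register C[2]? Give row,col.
L=1->gid=1>>2=0, tid=1&3=1
[2]->row 0+8=8  col 1·2+0=2

8,2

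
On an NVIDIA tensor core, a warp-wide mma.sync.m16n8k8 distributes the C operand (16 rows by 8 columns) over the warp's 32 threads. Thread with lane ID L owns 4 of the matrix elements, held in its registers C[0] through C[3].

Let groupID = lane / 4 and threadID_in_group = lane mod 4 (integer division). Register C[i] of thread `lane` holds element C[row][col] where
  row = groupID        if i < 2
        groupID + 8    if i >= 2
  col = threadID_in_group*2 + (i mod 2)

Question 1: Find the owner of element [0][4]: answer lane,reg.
2,0

r: 0->gid=0,r8=0  c: 4->tid=2,i&1=0
L=0*4+2=2  i=0*2+0=0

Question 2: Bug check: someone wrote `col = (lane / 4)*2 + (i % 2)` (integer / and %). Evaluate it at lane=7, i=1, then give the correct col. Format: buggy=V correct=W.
buggy=3 correct=7

`(lane / 4)*2 + (i % 2)`[7,1]->3
7: g=1,t=3
[1] (1+0,3*2+1) = (1,7)
col: 3 vs 7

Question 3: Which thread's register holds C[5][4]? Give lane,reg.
22,0

r=5->g=5,rb=0  c=4->t=2,b0=0
L=5*4+2=22  i=0*2+0=0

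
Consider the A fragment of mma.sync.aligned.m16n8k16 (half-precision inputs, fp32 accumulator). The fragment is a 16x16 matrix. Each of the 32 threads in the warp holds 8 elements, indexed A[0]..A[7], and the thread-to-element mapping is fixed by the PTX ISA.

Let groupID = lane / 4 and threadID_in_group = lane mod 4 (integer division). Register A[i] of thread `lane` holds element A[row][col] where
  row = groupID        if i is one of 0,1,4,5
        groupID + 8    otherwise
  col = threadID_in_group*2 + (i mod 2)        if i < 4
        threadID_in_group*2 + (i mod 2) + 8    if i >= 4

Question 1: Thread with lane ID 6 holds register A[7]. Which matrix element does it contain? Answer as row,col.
6: g=1,t=2
[7] (1+8,2*2+1+8) = (9,13)

9,13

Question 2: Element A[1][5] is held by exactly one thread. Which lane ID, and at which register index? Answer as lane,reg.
r:1=>grp=1,rB=0  c:5=>cB=0,tig=2,lo=1
L=1*4+2=6  i=0*4+0*2+1=1

6,1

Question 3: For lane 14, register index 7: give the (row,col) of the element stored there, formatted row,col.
11,13

lane 14: gr=3 (14/4), th=2 (14%4)
i=7: r=3+8=11, c=2*2+1+8=13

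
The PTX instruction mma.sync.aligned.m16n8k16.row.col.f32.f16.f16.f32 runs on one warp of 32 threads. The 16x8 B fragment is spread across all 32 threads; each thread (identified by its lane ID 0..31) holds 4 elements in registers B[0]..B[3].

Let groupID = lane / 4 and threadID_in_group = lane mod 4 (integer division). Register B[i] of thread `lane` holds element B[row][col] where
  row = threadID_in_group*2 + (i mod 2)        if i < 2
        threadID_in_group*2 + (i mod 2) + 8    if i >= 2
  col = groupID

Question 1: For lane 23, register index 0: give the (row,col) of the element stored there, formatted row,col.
6,5

lane 23: g=5 (23/4), t=3 (23%4)
i=0: r=3*2+0+0=6, c=g=5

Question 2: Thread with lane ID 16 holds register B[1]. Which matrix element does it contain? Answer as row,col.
1,4

lane 16=>16/4=4, 16 mod 4=0
i=1  r:2·0+1+0=>1  c:4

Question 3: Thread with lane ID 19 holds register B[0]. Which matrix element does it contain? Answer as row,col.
19: g=4,t=3
[0] (3*2+0+0,4) = (6,4)

6,4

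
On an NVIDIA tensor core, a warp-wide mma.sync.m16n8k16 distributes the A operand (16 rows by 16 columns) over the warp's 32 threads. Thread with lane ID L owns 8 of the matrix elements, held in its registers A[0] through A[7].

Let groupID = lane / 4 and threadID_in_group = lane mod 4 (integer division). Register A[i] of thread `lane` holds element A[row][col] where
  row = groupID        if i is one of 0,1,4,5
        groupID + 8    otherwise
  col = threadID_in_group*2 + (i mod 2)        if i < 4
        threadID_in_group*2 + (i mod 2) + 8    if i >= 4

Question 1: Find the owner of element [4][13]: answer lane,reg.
18,5

r: 4->gid=4,r8=0  c: 13->c8=1,tid=2,i&1=1
L=4*4+2=18  i=1*4+0*2+1=5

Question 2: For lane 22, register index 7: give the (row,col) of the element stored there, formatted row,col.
13,13

lane 22->22/4=5, 22 mod 4=2
i=7  r:5+8->13  c:2·2+1+8->13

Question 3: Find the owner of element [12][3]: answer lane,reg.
r=12→G=4,rhi=1  c=3→chi=0,T=1,p=1
L=4*4+1=17  i=0*4+1*2+1=3

17,3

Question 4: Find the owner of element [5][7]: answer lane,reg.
r=5->g=5,rb=0  c=7->cb=0,t=3,b0=1
L=5*4+3=23  i=0*4+0*2+1=1

23,1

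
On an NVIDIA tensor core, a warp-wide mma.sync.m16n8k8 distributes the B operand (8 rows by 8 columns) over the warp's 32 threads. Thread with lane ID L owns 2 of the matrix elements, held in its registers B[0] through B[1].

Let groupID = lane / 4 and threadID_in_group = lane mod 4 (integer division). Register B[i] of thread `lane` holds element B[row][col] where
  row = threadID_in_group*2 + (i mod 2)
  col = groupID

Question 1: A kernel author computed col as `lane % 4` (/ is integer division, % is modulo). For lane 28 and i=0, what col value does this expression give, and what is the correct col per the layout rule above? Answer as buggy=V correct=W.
buggy=0 correct=7

`lane % 4`[28,0]->0
28: gid=7,tid=0
[0] (0*2+0,7) = (0,7)
col: 0 vs 7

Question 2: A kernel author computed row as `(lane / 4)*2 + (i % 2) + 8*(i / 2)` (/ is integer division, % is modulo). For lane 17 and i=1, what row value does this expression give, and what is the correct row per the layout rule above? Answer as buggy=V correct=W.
`(lane / 4)*2 + (i % 2) + 8*(i / 2)`[17,1]→9
17: G=4,T=1
[1] (1*2+1,4) = (3,4)
row: 9 vs 3

buggy=9 correct=3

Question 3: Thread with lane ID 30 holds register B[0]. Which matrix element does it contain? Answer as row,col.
lane 30->30/4=7, 30 mod 4=2
i=0  r:2·2+0->4  c:7

4,7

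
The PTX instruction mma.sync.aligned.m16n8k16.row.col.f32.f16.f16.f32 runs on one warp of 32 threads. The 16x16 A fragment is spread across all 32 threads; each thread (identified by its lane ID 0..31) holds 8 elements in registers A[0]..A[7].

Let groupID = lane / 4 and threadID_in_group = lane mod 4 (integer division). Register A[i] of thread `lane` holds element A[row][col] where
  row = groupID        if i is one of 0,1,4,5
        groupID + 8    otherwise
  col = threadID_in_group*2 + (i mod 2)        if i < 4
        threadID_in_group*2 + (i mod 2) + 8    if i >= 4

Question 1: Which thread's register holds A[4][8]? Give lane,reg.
r:4=>grp=4,rB=0  c:8=>cB=1,tig=0,lo=0
L=4*4+0=16  i=1*4+0*2+0=4

16,4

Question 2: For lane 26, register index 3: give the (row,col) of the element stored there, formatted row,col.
14,5

L=26->gid=26>>2=6, tid=26&3=2
[3]->row 6+8=14  col 2·2+1+0=5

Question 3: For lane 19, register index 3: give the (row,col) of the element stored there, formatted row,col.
12,7

L=19->gid=19>>2=4, tid=19&3=3
[3]->row 4+8=12  col 3·2+1+0=7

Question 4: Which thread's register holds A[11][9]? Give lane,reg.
r:11=>grp=3,rB=1  c:9=>cB=1,tig=0,lo=1
L=3*4+0=12  i=1*4+1*2+1=7

12,7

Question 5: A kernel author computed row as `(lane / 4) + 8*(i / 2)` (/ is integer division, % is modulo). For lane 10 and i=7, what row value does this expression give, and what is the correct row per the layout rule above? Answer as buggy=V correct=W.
buggy=26 correct=10

`(lane / 4) + 8*(i / 2)`[10,7]→26
lane 10→10/4=2, 10 mod 4=2
i=7  r:2+8→10  c:2·2+1+8→13
row: 26 vs 10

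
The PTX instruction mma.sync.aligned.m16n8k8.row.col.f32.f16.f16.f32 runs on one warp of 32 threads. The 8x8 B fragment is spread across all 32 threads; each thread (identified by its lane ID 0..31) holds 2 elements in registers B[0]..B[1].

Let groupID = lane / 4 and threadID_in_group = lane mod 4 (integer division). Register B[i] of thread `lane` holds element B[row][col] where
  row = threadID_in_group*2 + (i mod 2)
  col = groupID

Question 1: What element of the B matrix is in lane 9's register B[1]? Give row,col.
3,2

9: grp=2,tig=1
[1] (1*2+1,2) = (3,2)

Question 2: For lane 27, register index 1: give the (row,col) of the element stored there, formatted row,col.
lane 27→27/4=6, 27 mod 4=3
i=1  r:2·3+1→7  c:6

7,6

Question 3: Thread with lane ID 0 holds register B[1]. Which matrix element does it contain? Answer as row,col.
1,0

0: g=0,t=0
[1] (0*2+1,0) = (1,0)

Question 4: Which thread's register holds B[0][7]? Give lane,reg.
28,0

c:7=>grp=7  r:0=>tig=0,lo=0
L=7*4+0=28  i=0=0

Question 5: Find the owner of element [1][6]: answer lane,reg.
c=6→G=6  r=1→T=0,p=1
L=6*4+0=24  i=1=1

24,1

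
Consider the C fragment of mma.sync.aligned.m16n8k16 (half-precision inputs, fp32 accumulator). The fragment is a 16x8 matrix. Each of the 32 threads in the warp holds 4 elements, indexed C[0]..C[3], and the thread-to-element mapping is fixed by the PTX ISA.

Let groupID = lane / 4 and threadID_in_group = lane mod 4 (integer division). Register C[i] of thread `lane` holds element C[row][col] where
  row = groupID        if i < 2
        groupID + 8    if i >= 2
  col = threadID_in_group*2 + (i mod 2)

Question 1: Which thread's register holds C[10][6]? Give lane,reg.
11,2

r:10=>grp=2,rB=1  c:6=>tig=3,lo=0
L=2*4+3=11  i=1*2+0=2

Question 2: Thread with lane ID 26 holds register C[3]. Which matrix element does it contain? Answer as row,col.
14,5

lane 26: gr=6 (26/4), th=2 (26%4)
i=3: r=6+8=14, c=2*2+1=5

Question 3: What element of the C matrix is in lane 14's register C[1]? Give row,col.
3,5

14: G=3,T=2
[1] (3+0,2*2+1) = (3,5)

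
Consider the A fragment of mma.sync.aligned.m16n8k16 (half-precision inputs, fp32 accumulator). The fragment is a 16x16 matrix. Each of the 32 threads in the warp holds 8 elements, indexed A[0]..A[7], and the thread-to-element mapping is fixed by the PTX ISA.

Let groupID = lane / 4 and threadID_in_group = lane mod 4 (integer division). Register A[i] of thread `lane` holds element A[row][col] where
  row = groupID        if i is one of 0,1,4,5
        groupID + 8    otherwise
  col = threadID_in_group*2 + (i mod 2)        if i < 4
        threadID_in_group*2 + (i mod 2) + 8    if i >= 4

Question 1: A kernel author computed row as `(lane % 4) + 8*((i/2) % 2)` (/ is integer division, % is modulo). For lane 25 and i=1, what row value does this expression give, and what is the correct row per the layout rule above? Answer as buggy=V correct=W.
`(lane % 4) + 8*((i/2) % 2)`[25,1]→1
lane 25→25/4=6, 25 mod 4=1
i=1  r:6+0→6  c:2·1+1+0→3
row: 1 vs 6

buggy=1 correct=6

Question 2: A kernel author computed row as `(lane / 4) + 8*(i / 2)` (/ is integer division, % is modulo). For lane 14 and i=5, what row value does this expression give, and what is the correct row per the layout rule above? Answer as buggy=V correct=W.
`(lane / 4) + 8*(i / 2)`[14,5]⇒19
lane 14⇒14/4=3, 14 mod 4=2
i=5  r:3+0⇒3  c:2·2+1+8⇒13
row: 19 vs 3

buggy=19 correct=3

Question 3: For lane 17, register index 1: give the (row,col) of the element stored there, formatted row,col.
4,3

lane 17: g=4 (17/4), t=1 (17%4)
i=1: r=4+0=4, c=1*2+1+0=3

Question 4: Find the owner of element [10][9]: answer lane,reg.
r: 10->gid=2,r8=1  c: 9->c8=1,tid=0,i&1=1
L=2*4+0=8  i=1*4+1*2+1=7

8,7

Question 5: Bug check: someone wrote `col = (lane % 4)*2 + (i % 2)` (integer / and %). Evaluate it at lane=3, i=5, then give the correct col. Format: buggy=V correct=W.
buggy=7 correct=15

`(lane % 4)*2 + (i % 2)`[3,5]→7
3: G=0,T=3
[5] (0+0,3*2+1+8) = (0,15)
col: 7 vs 15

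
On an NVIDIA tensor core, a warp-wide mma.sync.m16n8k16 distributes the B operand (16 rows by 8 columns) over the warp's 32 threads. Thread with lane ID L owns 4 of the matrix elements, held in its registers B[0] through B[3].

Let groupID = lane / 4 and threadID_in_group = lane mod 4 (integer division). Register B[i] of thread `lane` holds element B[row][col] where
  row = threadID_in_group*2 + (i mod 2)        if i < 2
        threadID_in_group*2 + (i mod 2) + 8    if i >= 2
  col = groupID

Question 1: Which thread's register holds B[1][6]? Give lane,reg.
c=6->g=6  r=1->rb=0,t=0,b0=1
L=6*4+0=24  i=0*2+1=1

24,1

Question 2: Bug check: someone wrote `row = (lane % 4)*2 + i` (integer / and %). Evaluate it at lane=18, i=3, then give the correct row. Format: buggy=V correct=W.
buggy=7 correct=13

`(lane % 4)*2 + i`[18,3]→7
lane 18: G=4 (18/4), T=2 (18%4)
i=3: r=2*2+1+8=13, c=G=4
row: 7 vs 13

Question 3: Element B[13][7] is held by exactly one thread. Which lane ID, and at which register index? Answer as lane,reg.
c=7→G=7  r=13→rhi=1,T=2,p=1
L=7*4+2=30  i=1*2+1=3

30,3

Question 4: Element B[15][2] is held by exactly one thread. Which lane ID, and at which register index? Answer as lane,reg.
c=2⇒gr=2  r=15⇒Rb=1,th=3,odd=1
L=2*4+3=11  i=1*2+1=3

11,3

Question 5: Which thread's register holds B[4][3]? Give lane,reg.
14,0

c=3⇒gr=3  r=4⇒Rb=0,th=2,odd=0
L=3*4+2=14  i=0*2+0=0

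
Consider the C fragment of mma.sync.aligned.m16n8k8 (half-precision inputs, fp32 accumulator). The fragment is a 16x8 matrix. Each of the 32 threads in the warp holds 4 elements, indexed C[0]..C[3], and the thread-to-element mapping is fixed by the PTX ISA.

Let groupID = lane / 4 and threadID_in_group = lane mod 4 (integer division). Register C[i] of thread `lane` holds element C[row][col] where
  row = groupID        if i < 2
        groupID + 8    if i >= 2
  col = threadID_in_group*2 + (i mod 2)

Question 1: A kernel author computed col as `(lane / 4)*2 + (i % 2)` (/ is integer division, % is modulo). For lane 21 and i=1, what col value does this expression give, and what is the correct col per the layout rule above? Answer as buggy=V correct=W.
buggy=11 correct=3

`(lane / 4)*2 + (i % 2)`[21,1]->11
L=21->gid=21>>2=5, tid=21&3=1
[1]->row 5+0=5  col 1·2+1=3
col: 11 vs 3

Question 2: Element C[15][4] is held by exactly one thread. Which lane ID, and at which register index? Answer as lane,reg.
30,2

r=15->g=7,rb=1  c=4->t=2,b0=0
L=7*4+2=30  i=1*2+0=2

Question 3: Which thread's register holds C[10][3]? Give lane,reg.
r: 10->gid=2,r8=1  c: 3->tid=1,i&1=1
L=2*4+1=9  i=1*2+1=3

9,3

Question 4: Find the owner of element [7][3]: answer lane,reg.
r: 7->gid=7,r8=0  c: 3->tid=1,i&1=1
L=7*4+1=29  i=0*2+1=1

29,1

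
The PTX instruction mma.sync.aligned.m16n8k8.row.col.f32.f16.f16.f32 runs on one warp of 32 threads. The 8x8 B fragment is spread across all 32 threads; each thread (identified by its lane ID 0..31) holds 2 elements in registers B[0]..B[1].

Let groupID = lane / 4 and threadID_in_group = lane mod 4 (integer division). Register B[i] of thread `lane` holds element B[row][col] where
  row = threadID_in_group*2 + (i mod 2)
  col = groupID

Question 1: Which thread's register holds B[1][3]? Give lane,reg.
12,1

c: 3->gid=3  r: 1->tid=0,i&1=1
L=3*4+0=12  i=1=1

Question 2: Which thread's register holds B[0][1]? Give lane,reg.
c: 1->gid=1  r: 0->tid=0,i&1=0
L=1*4+0=4  i=0=0

4,0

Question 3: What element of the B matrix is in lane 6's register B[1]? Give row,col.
lane 6: gid=1 (6/4), tid=2 (6%4)
i=1: r=2*2+1=5, c=gid=1

5,1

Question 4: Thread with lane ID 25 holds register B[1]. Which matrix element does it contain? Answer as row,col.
3,6

lane 25→25/4=6, 25 mod 4=1
i=1  r:2·1+1→3  c:6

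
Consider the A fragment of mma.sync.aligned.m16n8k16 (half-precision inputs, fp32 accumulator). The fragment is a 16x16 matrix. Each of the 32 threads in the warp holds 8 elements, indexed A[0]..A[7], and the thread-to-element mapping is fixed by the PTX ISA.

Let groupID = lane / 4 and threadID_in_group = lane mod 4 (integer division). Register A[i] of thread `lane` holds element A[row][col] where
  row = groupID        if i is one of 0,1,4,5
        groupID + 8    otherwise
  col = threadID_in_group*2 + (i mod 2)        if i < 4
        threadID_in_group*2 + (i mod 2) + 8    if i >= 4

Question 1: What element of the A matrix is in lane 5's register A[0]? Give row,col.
1,2

L=5→G=5>>2=1, T=5&3=1
[0]→row 1+0=1  col 1·2+0+0=2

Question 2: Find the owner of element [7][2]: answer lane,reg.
r=7→G=7,rhi=0  c=2→chi=0,T=1,p=0
L=7*4+1=29  i=0*4+0*2+0=0

29,0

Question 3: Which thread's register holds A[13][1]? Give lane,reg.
r=13→G=5,rhi=1  c=1→chi=0,T=0,p=1
L=5*4+0=20  i=0*4+1*2+1=3

20,3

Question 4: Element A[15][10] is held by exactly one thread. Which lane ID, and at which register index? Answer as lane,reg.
r:15=>grp=7,rB=1  c:10=>cB=1,tig=1,lo=0
L=7*4+1=29  i=1*4+1*2+0=6

29,6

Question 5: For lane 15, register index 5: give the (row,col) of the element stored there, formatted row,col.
3,15

15: gid=3,tid=3
[5] (3+0,3*2+1+8) = (3,15)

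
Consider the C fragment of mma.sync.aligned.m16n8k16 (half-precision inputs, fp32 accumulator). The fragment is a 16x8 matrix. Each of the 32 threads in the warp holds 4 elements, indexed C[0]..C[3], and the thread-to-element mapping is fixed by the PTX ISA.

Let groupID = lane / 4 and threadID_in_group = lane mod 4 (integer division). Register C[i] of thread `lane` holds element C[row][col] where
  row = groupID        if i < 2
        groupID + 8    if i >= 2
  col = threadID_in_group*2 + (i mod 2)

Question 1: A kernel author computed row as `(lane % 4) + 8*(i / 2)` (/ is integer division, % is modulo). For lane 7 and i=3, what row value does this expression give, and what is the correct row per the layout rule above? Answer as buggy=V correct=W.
buggy=11 correct=9

`(lane % 4) + 8*(i / 2)`[7,3]→11
7: G=1,T=3
[3] (1+8,3*2+1) = (9,7)
row: 11 vs 9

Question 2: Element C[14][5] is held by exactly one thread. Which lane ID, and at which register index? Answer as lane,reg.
r: 14->gid=6,r8=1  c: 5->tid=2,i&1=1
L=6*4+2=26  i=1*2+1=3

26,3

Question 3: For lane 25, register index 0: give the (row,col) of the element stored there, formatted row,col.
6,2

L=25->g=25>>2=6, t=25&3=1
[0]->row 6+0=6  col 1·2+0=2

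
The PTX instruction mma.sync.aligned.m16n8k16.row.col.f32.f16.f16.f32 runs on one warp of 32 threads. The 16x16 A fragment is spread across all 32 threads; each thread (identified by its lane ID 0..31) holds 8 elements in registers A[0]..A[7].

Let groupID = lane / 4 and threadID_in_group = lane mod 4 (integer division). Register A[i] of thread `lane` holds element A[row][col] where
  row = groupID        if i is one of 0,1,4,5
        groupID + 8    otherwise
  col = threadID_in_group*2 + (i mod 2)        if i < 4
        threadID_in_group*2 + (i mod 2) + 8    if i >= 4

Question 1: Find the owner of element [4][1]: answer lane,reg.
r=4→G=4,rhi=0  c=1→chi=0,T=0,p=1
L=4*4+0=16  i=0*4+0*2+1=1

16,1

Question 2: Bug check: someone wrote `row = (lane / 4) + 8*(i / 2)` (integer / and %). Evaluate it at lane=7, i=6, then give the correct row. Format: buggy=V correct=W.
buggy=25 correct=9

`(lane / 4) + 8*(i / 2)`[7,6]->25
lane 7->7/4=1, 7 mod 4=3
i=6  r:1+8->9  c:2·3+0+8->14
row: 25 vs 9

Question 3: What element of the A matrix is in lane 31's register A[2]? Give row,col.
lane 31: gr=7 (31/4), th=3 (31%4)
i=2: r=7+8=15, c=3*2+0+0=6

15,6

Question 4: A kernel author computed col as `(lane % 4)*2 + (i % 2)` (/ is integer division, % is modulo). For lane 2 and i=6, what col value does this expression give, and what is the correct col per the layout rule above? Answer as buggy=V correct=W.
`(lane % 4)*2 + (i % 2)`[2,6]=>4
L=2=>grp=2>>2=0, tig=2&3=2
[6]=>row 0+8=8  col 2·2+0+8=12
col: 4 vs 12

buggy=4 correct=12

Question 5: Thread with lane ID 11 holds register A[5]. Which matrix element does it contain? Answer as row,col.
2,15

L=11=>grp=11>>2=2, tig=11&3=3
[5]=>row 2+0=2  col 3·2+1+8=15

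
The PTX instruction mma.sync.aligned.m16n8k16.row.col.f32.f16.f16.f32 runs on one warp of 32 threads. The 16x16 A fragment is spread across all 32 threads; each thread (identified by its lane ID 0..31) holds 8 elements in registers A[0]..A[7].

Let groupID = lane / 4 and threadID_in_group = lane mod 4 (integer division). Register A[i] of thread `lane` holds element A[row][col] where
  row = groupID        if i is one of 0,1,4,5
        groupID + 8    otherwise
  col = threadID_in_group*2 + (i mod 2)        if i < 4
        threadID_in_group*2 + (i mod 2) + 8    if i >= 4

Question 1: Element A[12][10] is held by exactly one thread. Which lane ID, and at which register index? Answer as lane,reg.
17,6

r=12→G=4,rhi=1  c=10→chi=1,T=1,p=0
L=4*4+1=17  i=1*4+1*2+0=6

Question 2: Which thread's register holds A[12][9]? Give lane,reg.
r:12=>grp=4,rB=1  c:9=>cB=1,tig=0,lo=1
L=4*4+0=16  i=1*4+1*2+1=7

16,7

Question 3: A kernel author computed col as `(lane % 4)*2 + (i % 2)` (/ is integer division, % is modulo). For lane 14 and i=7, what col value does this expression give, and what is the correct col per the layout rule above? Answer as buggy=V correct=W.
`(lane % 4)*2 + (i % 2)`[14,7]->5
L=14->g=14>>2=3, t=14&3=2
[7]->row 3+8=11  col 2·2+1+8=13
col: 5 vs 13

buggy=5 correct=13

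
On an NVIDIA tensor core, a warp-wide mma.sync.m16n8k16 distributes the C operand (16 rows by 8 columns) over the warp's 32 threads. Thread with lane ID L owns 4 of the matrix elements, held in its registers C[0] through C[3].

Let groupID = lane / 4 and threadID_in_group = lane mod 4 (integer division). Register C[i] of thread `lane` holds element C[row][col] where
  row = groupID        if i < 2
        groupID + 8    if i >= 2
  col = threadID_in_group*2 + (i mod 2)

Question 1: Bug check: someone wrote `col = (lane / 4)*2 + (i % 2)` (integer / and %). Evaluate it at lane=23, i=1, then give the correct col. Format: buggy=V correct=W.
buggy=11 correct=7

`(lane / 4)*2 + (i % 2)`[23,1]⇒11
L=23⇒gr=23>>2=5, th=23&3=3
[1]⇒row 5+0=5  col 3·2+1=7
col: 11 vs 7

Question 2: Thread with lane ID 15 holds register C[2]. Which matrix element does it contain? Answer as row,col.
L=15→G=15>>2=3, T=15&3=3
[2]→row 3+8=11  col 3·2+0=6

11,6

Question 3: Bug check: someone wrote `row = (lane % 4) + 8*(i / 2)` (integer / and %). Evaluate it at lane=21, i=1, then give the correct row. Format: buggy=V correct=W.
`(lane % 4) + 8*(i / 2)`[21,1]=>1
21: grp=5,tig=1
[1] (5+0,1*2+1) = (5,3)
row: 1 vs 5

buggy=1 correct=5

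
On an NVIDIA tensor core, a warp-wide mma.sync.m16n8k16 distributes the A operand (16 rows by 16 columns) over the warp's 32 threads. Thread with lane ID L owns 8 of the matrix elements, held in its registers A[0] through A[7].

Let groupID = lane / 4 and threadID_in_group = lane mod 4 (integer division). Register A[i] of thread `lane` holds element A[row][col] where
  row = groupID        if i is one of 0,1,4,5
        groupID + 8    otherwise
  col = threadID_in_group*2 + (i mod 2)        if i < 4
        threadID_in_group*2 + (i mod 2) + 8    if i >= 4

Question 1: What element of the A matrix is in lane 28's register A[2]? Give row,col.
lane 28: G=7 (28/4), T=0 (28%4)
i=2: r=7+8=15, c=0*2+0+0=0

15,0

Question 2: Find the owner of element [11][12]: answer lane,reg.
14,6

r: 11->gid=3,r8=1  c: 12->c8=1,tid=2,i&1=0
L=3*4+2=14  i=1*4+1*2+0=6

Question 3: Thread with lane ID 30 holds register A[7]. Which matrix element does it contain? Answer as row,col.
L=30⇒gr=30>>2=7, th=30&3=2
[7]⇒row 7+8=15  col 2·2+1+8=13

15,13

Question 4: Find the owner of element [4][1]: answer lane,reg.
16,1

r: 4->gid=4,r8=0  c: 1->c8=0,tid=0,i&1=1
L=4*4+0=16  i=0*4+0*2+1=1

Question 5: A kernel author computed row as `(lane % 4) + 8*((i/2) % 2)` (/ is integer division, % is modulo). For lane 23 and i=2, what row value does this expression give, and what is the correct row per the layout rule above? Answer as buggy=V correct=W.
buggy=11 correct=13

`(lane % 4) + 8*((i/2) % 2)`[23,2]⇒11
23: gr=5,th=3
[2] (5+8,3*2+0+0) = (13,6)
row: 11 vs 13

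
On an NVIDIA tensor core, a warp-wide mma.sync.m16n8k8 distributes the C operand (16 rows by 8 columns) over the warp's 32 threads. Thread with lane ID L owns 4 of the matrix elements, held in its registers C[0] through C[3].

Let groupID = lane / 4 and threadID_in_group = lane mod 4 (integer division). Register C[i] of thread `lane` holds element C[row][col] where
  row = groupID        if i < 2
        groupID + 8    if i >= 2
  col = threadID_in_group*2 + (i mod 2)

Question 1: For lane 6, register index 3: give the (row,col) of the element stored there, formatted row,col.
lane 6→6/4=1, 6 mod 4=2
i=3  r:1+8→9  c:2·2+1→5

9,5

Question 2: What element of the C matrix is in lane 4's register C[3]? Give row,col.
lane 4: G=1 (4/4), T=0 (4%4)
i=3: r=1+8=9, c=0*2+1=1

9,1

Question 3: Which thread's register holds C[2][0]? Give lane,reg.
r=2⇒gr=2,Rb=0  c=0⇒th=0,odd=0
L=2*4+0=8  i=0*2+0=0

8,0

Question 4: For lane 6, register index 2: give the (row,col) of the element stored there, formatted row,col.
9,4

lane 6⇒6/4=1, 6 mod 4=2
i=2  r:1+8⇒9  c:2·2+0⇒4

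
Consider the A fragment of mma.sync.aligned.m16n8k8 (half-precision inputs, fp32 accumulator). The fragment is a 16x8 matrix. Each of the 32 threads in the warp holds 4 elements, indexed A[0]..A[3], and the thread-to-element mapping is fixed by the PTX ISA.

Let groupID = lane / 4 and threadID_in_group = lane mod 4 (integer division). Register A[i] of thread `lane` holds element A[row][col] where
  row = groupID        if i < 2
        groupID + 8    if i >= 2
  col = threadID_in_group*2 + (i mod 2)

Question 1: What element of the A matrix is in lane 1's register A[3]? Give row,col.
8,3

lane 1: grp=0 (1/4), tig=1 (1%4)
i=3: r=0+8=8, c=1*2+1=3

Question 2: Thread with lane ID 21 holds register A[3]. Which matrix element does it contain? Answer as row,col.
21: gr=5,th=1
[3] (5+8,1*2+1) = (13,3)

13,3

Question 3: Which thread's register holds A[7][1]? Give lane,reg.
28,1

r=7⇒gr=7,Rb=0  c=1⇒th=0,odd=1
L=7*4+0=28  i=0*2+1=1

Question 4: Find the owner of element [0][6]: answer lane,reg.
r=0→G=0,rhi=0  c=6→T=3,p=0
L=0*4+3=3  i=0*2+0=0

3,0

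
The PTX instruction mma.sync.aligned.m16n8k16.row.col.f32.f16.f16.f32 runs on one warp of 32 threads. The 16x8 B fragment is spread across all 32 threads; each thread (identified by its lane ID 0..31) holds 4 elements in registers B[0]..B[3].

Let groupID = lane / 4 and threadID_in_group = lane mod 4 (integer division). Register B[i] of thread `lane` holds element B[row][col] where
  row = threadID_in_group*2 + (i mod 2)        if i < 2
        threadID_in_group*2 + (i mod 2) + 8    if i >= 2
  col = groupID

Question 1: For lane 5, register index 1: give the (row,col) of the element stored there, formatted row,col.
3,1

L=5→G=5>>2=1, T=5&3=1
[1]→row 1·2+1+0=3  col G=1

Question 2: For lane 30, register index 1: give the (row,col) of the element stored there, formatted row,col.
5,7

30: G=7,T=2
[1] (2*2+1+0,7) = (5,7)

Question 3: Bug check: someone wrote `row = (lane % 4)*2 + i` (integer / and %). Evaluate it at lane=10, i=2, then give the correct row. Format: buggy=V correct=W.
buggy=6 correct=12

`(lane % 4)*2 + i`[10,2]⇒6
lane 10⇒10/4=2, 10 mod 4=2
i=2  r:2·2+0+8⇒12  c:2
row: 6 vs 12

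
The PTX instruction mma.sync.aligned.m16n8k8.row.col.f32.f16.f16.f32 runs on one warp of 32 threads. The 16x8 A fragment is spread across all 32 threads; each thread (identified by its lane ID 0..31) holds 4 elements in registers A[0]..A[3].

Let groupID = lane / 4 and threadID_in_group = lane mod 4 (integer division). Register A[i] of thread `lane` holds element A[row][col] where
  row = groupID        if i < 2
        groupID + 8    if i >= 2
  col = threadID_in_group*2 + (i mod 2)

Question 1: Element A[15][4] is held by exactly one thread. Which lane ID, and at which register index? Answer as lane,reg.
r: 15->gid=7,r8=1  c: 4->tid=2,i&1=0
L=7*4+2=30  i=1*2+0=2

30,2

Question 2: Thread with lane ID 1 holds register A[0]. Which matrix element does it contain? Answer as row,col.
lane 1->1/4=0, 1 mod 4=1
i=0  r:0+0->0  c:2·1+0->2

0,2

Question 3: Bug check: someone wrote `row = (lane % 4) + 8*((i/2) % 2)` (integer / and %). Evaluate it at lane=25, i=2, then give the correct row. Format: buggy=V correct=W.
`(lane % 4) + 8*((i/2) % 2)`[25,2]=>9
L=25=>grp=25>>2=6, tig=25&3=1
[2]=>row 6+8=14  col 1·2+0=2
row: 9 vs 14

buggy=9 correct=14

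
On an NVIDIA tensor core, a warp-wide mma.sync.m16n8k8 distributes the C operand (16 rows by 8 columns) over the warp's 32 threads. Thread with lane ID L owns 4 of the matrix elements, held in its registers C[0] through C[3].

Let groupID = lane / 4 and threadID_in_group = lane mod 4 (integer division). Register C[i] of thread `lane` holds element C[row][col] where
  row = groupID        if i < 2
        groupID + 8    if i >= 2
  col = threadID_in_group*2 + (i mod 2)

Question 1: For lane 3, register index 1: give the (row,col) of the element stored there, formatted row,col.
L=3->g=3>>2=0, t=3&3=3
[1]->row 0+0=0  col 3·2+1=7

0,7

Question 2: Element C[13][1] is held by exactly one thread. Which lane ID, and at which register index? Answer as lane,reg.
20,3

r:13=>grp=5,rB=1  c:1=>tig=0,lo=1
L=5*4+0=20  i=1*2+1=3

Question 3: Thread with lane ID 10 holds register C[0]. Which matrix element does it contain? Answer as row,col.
2,4

lane 10: grp=2 (10/4), tig=2 (10%4)
i=0: r=2+0=2, c=2*2+0=4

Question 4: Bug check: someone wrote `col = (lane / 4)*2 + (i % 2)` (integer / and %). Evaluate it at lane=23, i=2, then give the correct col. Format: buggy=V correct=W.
buggy=10 correct=6

`(lane / 4)*2 + (i % 2)`[23,2]=>10
23: grp=5,tig=3
[2] (5+8,3*2+0) = (13,6)
col: 10 vs 6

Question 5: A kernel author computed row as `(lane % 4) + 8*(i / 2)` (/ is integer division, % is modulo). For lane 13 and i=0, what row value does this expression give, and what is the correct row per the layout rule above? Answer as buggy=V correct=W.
buggy=1 correct=3

`(lane % 4) + 8*(i / 2)`[13,0]⇒1
lane 13: gr=3 (13/4), th=1 (13%4)
i=0: r=3+0=3, c=1*2+0=2
row: 1 vs 3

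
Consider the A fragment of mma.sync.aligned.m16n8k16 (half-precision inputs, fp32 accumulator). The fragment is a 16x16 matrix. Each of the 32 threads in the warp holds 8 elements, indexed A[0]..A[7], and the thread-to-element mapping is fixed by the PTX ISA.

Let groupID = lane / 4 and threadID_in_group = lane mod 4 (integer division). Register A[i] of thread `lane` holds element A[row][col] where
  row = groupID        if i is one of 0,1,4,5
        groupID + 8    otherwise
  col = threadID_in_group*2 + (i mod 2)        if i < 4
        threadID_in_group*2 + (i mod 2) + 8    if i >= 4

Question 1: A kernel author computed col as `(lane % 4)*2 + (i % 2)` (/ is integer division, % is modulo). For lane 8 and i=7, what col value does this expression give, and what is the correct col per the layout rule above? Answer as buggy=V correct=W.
buggy=1 correct=9

`(lane % 4)*2 + (i % 2)`[8,7]->1
lane 8->8/4=2, 8 mod 4=0
i=7  r:2+8->10  c:2·0+1+8->9
col: 1 vs 9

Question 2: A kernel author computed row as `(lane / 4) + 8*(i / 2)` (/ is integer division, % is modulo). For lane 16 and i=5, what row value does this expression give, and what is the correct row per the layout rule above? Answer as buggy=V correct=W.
`(lane / 4) + 8*(i / 2)`[16,5]⇒20
lane 16: gr=4 (16/4), th=0 (16%4)
i=5: r=4+0=4, c=0*2+1+8=9
row: 20 vs 4

buggy=20 correct=4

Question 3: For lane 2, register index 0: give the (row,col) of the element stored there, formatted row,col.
0,4

lane 2⇒2/4=0, 2 mod 4=2
i=0  r:0+0⇒0  c:2·2+0+0⇒4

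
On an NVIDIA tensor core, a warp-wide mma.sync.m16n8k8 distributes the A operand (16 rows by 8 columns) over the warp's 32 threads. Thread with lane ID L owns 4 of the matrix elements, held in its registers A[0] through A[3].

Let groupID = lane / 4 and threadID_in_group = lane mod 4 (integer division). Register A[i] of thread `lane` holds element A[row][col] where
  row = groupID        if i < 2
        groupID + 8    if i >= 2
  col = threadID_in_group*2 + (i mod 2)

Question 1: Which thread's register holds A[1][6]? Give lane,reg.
7,0

r=1→G=1,rhi=0  c=6→T=3,p=0
L=1*4+3=7  i=0*2+0=0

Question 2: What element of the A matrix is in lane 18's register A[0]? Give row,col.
18: grp=4,tig=2
[0] (4+0,2*2+0) = (4,4)

4,4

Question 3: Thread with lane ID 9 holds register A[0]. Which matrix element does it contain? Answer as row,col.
9: g=2,t=1
[0] (2+0,1*2+0) = (2,2)

2,2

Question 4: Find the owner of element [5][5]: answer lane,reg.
r: 5->gid=5,r8=0  c: 5->tid=2,i&1=1
L=5*4+2=22  i=0*2+1=1

22,1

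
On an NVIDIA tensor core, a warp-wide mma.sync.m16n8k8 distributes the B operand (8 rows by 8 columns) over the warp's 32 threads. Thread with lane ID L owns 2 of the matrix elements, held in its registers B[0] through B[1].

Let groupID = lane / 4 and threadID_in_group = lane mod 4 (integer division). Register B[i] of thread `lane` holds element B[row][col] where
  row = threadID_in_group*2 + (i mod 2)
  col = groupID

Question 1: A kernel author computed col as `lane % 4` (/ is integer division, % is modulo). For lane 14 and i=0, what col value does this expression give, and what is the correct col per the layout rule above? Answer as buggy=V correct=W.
`lane % 4`[14,0]→2
L=14→G=14>>2=3, T=14&3=2
[0]→row 2·2+0=4  col G=3
col: 2 vs 3

buggy=2 correct=3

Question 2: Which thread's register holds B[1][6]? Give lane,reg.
24,1

c=6⇒gr=6  r=1⇒th=0,odd=1
L=6*4+0=24  i=1=1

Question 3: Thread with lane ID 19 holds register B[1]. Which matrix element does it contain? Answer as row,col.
19: grp=4,tig=3
[1] (3*2+1,4) = (7,4)

7,4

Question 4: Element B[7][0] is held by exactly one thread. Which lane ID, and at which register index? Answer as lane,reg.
c=0->g=0  r=7->t=3,b0=1
L=0*4+3=3  i=1=1

3,1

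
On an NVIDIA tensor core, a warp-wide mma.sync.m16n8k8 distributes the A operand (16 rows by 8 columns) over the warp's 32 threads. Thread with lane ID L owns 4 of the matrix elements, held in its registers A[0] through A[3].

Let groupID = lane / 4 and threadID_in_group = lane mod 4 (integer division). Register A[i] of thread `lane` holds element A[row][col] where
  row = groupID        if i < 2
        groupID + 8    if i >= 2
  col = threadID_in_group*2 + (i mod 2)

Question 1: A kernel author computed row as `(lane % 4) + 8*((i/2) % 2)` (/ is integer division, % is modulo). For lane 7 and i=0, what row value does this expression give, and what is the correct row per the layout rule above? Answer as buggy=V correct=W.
buggy=3 correct=1

`(lane % 4) + 8*((i/2) % 2)`[7,0]->3
L=7->g=7>>2=1, t=7&3=3
[0]->row 1+0=1  col 3·2+0=6
row: 3 vs 1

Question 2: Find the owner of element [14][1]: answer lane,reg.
r:14=>grp=6,rB=1  c:1=>tig=0,lo=1
L=6*4+0=24  i=1*2+1=3

24,3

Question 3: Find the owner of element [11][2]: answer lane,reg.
r:11=>grp=3,rB=1  c:2=>tig=1,lo=0
L=3*4+1=13  i=1*2+0=2

13,2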